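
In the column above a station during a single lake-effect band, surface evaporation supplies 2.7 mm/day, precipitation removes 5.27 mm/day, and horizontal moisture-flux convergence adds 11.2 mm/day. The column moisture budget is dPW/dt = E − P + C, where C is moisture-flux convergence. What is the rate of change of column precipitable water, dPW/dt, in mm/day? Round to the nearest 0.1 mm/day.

dPW/dt ≈ 8.6 mm/day

dPW/dt = E − P + C = 2.7 − 5.27 + (11.2) = 8.6 mm/day.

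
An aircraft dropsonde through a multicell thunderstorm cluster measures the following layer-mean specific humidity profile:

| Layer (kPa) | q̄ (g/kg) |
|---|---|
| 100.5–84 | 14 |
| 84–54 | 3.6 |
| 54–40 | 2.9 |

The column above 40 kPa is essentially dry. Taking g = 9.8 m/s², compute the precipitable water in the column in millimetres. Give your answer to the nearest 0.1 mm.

PW ≈ 38.7 mm

Precipitable water is the column-integrated vapour mass per unit area: PW = (1/g) Σ q̄ Δp, with q in kg/kg and Δp in Pa (1 kg/m² of water = 1 mm).
Layer 100.5–84 kPa: Δp = 165 hPa = 16500 Pa, q̄ = 0.014 kg/kg → 0.014 × 16500 / 9.8 = 23.57 mm
Layer 84–54 kPa: Δp = 300 hPa = 30000 Pa, q̄ = 0.0036 kg/kg → 0.0036 × 30000 / 9.8 = 11.02 mm
Layer 54–40 kPa: Δp = 140 hPa = 14000 Pa, q̄ = 0.0029 kg/kg → 0.0029 × 14000 / 9.8 = 4.14 mm
PW = 23.57 + 11.02 + 4.14 = 38.73 ≈ 38.7 mm.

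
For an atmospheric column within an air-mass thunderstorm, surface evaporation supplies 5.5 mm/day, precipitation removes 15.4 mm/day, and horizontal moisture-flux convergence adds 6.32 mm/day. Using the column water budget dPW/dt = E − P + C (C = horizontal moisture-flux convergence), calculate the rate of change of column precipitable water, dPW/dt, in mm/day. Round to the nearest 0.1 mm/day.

dPW/dt ≈ -3.6 mm/day

dPW/dt = E − P + C = 5.5 − 15.4 + (6.32) = -3.6 mm/day.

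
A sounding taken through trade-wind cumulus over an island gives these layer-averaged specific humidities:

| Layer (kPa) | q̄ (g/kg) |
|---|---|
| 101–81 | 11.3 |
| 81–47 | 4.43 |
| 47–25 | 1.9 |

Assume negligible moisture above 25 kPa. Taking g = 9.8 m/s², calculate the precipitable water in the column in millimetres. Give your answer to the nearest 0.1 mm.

PW ≈ 42.7 mm

Precipitable water is the column-integrated vapour mass per unit area: PW = (1/g) Σ q̄ Δp, with q in kg/kg and Δp in Pa (1 kg/m² of water = 1 mm).
Layer 101–81 kPa: Δp = 200 hPa = 20000 Pa, q̄ = 0.0113 kg/kg → 0.0113 × 20000 / 9.8 = 23.06 mm
Layer 81–47 kPa: Δp = 340 hPa = 34000 Pa, q̄ = 0.00443 kg/kg → 0.00443 × 34000 / 9.8 = 15.37 mm
Layer 47–25 kPa: Δp = 220 hPa = 22000 Pa, q̄ = 0.0019 kg/kg → 0.0019 × 22000 / 9.8 = 4.27 mm
PW = 23.06 + 15.37 + 4.27 = 42.70 ≈ 42.7 mm.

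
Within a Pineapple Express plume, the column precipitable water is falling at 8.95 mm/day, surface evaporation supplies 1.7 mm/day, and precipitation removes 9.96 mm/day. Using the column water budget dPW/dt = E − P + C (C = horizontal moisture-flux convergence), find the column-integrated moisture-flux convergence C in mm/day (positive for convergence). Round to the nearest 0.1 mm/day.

C ≈ -0.7 mm/day

dPW/dt = -8.95 mm/day.
C = dPW/dt − E + P = (-8.95) − 1.7 + 9.96 = -0.7 mm/day.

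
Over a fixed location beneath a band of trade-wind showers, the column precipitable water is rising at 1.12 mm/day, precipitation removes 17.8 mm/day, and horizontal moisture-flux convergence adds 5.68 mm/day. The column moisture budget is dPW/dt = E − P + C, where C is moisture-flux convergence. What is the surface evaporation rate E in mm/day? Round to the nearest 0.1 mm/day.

E ≈ 13.2 mm/day

dPW/dt = +1.12 mm/day.
E = dPW/dt + P − C = (+1.12) + 17.8 − (5.68) = 13.2 mm/day.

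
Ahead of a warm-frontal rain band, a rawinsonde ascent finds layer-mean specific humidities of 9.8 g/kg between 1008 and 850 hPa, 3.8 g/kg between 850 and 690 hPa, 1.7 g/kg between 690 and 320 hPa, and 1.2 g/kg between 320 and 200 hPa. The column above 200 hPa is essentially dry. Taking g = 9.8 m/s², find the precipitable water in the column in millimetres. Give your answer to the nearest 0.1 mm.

Precipitable water is the column-integrated vapour mass per unit area: PW = (1/g) Σ q̄ Δp, with q in kg/kg and Δp in Pa (1 kg/m² of water = 1 mm).
Layer 1008–850 hPa: Δp = 158 hPa = 15800 Pa, q̄ = 0.0098 kg/kg → 0.0098 × 15800 / 9.8 = 15.80 mm
Layer 850–690 hPa: Δp = 160 hPa = 16000 Pa, q̄ = 0.0038 kg/kg → 0.0038 × 16000 / 9.8 = 6.20 mm
Layer 690–320 hPa: Δp = 370 hPa = 37000 Pa, q̄ = 0.0017 kg/kg → 0.0017 × 37000 / 9.8 = 6.42 mm
Layer 320–200 hPa: Δp = 120 hPa = 12000 Pa, q̄ = 0.0012 kg/kg → 0.0012 × 12000 / 9.8 = 1.47 mm
PW = 15.80 + 6.20 + 6.42 + 1.47 = 29.89 ≈ 29.9 mm.

PW ≈ 29.9 mm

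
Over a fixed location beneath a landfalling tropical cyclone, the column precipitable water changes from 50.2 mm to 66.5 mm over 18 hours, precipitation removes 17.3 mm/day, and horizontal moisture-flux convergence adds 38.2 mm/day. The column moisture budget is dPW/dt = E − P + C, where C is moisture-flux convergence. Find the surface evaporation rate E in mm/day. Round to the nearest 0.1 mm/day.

E ≈ 0.8 mm/day

dPW/dt = (66.5 − 50.2) mm / (18/24 day) = +21.733 mm/day.
E = dPW/dt + P − C = (+21.733) + 17.3 − (38.2) = 0.8 mm/day.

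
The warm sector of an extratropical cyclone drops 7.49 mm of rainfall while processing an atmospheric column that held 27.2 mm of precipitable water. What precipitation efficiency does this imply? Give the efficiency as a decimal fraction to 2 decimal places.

ε = rainfall / PW = 7.49 / 27.2 = 0.28.

ε ≈ 0.28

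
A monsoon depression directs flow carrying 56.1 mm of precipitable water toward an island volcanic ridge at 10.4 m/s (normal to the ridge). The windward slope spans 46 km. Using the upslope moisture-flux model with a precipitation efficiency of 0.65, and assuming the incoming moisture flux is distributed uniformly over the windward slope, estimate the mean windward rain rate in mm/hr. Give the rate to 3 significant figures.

Incoming column moisture flux per unit ridge length: F = V × PW = 10.4 × 56.1 = 583.44 mm·m/s.
Spread over the 46 km slope with efficiency ε = 0.65: R = ε·F/W = 0.65 × 583.44 / 46000 m = 8.244e-03 mm/s.
R = 8.244e-03 × 3600 = 29.7 mm/hr.

R ≈ 29.7 mm/hr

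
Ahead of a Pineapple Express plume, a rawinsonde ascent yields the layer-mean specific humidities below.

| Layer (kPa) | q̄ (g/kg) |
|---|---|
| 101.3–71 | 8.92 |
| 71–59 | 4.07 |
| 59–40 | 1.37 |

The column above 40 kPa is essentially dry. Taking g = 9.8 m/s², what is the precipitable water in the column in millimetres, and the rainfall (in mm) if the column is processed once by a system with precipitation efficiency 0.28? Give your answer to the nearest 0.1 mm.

Precipitable water is the column-integrated vapour mass per unit area: PW = (1/g) Σ q̄ Δp, with q in kg/kg and Δp in Pa (1 kg/m² of water = 1 mm).
Layer 101.3–71 kPa: Δp = 303 hPa = 30300 Pa, q̄ = 0.00892 kg/kg → 0.00892 × 30300 / 9.8 = 27.58 mm
Layer 71–59 kPa: Δp = 120 hPa = 12000 Pa, q̄ = 0.00407 kg/kg → 0.00407 × 12000 / 9.8 = 4.98 mm
Layer 59–40 kPa: Δp = 190 hPa = 19000 Pa, q̄ = 0.00137 kg/kg → 0.00137 × 19000 / 9.8 = 2.66 mm
PW = 27.58 + 4.98 + 2.66 = 35.22 ≈ 35.2 mm.
Rainfall = ε × PW = 0.28 × 35.2 = 9.9 mm.

PW ≈ 35.2 mm; rainfall ≈ 9.9 mm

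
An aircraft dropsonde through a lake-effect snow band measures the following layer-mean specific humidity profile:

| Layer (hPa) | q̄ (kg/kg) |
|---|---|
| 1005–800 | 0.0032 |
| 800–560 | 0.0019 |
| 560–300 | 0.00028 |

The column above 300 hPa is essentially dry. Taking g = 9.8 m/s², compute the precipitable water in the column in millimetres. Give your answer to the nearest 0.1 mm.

Precipitable water is the column-integrated vapour mass per unit area: PW = (1/g) Σ q̄ Δp, with q in kg/kg and Δp in Pa (1 kg/m² of water = 1 mm).
Layer 1005–800 hPa: Δp = 205 hPa = 20500 Pa, q̄ = 0.0032 kg/kg → 0.0032 × 20500 / 9.8 = 6.69 mm
Layer 800–560 hPa: Δp = 240 hPa = 24000 Pa, q̄ = 0.0019 kg/kg → 0.0019 × 24000 / 9.8 = 4.65 mm
Layer 560–300 hPa: Δp = 260 hPa = 26000 Pa, q̄ = 0.00028 kg/kg → 0.00028 × 26000 / 9.8 = 0.74 mm
PW = 6.69 + 4.65 + 0.74 = 12.08 ≈ 12.1 mm.

PW ≈ 12.1 mm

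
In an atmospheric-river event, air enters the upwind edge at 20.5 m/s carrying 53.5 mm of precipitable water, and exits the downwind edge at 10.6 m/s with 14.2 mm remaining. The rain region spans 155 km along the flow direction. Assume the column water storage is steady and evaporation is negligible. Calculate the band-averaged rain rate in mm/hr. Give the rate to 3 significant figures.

Column moisture flux per unit crosswind length is F = V × PW.
Inflow: F_in = 20.5 × 53.5 = 1096.75 mm·m/s
Outflow: F_out = 10.6 × 14.2 = 150.52 mm·m/s
Steady-state rate R = (F_in − F_out)/L = (1096.75 − 150.52) / 155000 m = 6.105e-03 mm/s.
R = 6.105e-03 × 3600 = 22.0 mm/hr.

R ≈ 22.0 mm/hr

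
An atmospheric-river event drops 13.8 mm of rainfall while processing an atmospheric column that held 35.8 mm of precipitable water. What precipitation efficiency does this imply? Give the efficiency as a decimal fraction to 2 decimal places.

ε ≈ 0.39

ε = rainfall / PW = 13.8 / 35.8 = 0.39.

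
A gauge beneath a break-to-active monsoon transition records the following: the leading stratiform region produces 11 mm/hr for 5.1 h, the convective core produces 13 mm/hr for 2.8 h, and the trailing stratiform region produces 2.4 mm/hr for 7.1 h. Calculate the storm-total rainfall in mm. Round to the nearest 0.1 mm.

total ≈ 109.5 mm

Total = Σ Rᵢ Δtᵢ = 11 × 5.1 + 13 × 2.8 + 2.4 × 7.1
      = 56.1 + 36.4 + 17.04 = 109.5 mm.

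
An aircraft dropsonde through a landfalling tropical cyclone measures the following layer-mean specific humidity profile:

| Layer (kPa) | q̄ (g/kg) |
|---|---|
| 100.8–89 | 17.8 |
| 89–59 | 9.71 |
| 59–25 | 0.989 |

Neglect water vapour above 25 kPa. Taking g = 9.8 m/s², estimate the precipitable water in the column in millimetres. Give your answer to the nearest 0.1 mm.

Precipitable water is the column-integrated vapour mass per unit area: PW = (1/g) Σ q̄ Δp, with q in kg/kg and Δp in Pa (1 kg/m² of water = 1 mm).
Layer 100.8–89 kPa: Δp = 118 hPa = 11800 Pa, q̄ = 0.0178 kg/kg → 0.0178 × 11800 / 9.8 = 21.43 mm
Layer 89–59 kPa: Δp = 300 hPa = 30000 Pa, q̄ = 0.00971 kg/kg → 0.00971 × 30000 / 9.8 = 29.72 mm
Layer 59–25 kPa: Δp = 340 hPa = 34000 Pa, q̄ = 0.000989 kg/kg → 0.000989 × 34000 / 9.8 = 3.43 mm
PW = 21.43 + 29.72 + 3.43 = 54.58 ≈ 54.6 mm.

PW ≈ 54.6 mm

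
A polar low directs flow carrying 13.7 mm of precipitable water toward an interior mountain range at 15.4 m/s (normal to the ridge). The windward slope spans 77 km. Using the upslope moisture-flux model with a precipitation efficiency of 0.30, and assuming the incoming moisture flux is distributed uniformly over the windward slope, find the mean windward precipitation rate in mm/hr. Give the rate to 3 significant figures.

Incoming column moisture flux per unit ridge length: F = V × PW = 15.4 × 13.7 = 210.98 mm·m/s.
Spread over the 77 km slope with efficiency ε = 0.30: R = ε·F/W = 0.30 × 210.98 / 77000 m = 8.220e-04 mm/s.
R = 8.220e-04 × 3600 = 2.96 mm/hr.

R ≈ 2.96 mm/hr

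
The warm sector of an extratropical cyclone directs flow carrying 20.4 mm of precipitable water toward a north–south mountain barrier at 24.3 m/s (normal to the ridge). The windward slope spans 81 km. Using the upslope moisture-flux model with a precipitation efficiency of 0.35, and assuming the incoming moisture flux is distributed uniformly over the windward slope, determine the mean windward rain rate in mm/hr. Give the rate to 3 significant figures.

Incoming column moisture flux per unit ridge length: F = V × PW = 24.3 × 20.4 = 495.72 mm·m/s.
Spread over the 81 km slope with efficiency ε = 0.35: R = ε·F/W = 0.35 × 495.72 / 81000 m = 2.142e-03 mm/s.
R = 2.142e-03 × 3600 = 7.71 mm/hr.

R ≈ 7.71 mm/hr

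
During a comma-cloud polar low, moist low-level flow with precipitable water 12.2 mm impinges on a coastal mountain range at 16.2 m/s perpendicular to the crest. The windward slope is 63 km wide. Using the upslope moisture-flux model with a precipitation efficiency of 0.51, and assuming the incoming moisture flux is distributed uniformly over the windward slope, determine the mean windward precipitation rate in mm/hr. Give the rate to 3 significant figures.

Incoming column moisture flux per unit ridge length: F = V × PW = 16.2 × 12.2 = 197.64 mm·m/s.
Spread over the 63 km slope with efficiency ε = 0.51: R = ε·F/W = 0.51 × 197.64 / 63000 m = 1.600e-03 mm/s.
R = 1.600e-03 × 3600 = 5.76 mm/hr.

R ≈ 5.76 mm/hr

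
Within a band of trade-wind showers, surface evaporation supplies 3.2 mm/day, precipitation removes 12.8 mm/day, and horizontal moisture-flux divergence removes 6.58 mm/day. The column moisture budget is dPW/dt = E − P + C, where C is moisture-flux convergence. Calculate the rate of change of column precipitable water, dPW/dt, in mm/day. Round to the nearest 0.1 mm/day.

dPW/dt ≈ -16.2 mm/day

dPW/dt = E − P + C = 3.2 − 12.8 + (-6.58) = -16.2 mm/day.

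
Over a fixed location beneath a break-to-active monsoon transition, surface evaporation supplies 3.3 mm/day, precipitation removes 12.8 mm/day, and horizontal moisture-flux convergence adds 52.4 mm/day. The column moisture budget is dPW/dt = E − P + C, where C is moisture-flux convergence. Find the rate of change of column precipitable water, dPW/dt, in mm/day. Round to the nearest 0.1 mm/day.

dPW/dt ≈ 42.9 mm/day

dPW/dt = E − P + C = 3.3 − 12.8 + (52.4) = 42.9 mm/day.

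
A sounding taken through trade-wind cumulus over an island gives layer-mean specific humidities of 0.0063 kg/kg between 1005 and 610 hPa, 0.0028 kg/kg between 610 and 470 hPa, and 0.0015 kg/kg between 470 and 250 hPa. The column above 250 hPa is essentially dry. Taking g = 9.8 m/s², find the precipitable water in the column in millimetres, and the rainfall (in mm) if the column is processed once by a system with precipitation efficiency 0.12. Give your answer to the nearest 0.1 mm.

Precipitable water is the column-integrated vapour mass per unit area: PW = (1/g) Σ q̄ Δp, with q in kg/kg and Δp in Pa (1 kg/m² of water = 1 mm).
Layer 1005–610 hPa: Δp = 395 hPa = 39500 Pa, q̄ = 0.0063 kg/kg → 0.0063 × 39500 / 9.8 = 25.39 mm
Layer 610–470 hPa: Δp = 140 hPa = 14000 Pa, q̄ = 0.0028 kg/kg → 0.0028 × 14000 / 9.8 = 4.00 mm
Layer 470–250 hPa: Δp = 220 hPa = 22000 Pa, q̄ = 0.0015 kg/kg → 0.0015 × 22000 / 9.8 = 3.37 mm
PW = 25.39 + 4.00 + 3.37 = 32.76 ≈ 32.8 mm.
Rainfall = ε × PW = 0.12 × 32.8 = 3.9 mm.

PW ≈ 32.8 mm; rainfall ≈ 3.9 mm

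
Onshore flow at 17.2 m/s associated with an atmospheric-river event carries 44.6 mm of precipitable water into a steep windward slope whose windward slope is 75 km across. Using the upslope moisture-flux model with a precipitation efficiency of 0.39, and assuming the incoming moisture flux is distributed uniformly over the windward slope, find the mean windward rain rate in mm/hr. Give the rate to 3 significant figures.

Incoming column moisture flux per unit ridge length: F = V × PW = 17.2 × 44.6 = 767.12 mm·m/s.
Spread over the 75 km slope with efficiency ε = 0.39: R = ε·F/W = 0.39 × 767.12 / 75000 m = 3.989e-03 mm/s.
R = 3.989e-03 × 3600 = 14.4 mm/hr.

R ≈ 14.4 mm/hr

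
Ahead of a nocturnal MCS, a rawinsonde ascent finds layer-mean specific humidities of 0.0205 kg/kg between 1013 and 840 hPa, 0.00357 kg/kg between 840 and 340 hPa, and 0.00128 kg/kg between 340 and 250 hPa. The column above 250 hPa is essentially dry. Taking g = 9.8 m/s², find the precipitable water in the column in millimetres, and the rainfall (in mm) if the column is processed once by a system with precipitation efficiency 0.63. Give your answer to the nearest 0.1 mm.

PW ≈ 55.6 mm; rainfall ≈ 35.0 mm

Precipitable water is the column-integrated vapour mass per unit area: PW = (1/g) Σ q̄ Δp, with q in kg/kg and Δp in Pa (1 kg/m² of water = 1 mm).
Layer 1013–840 hPa: Δp = 173 hPa = 17300 Pa, q̄ = 0.0205 kg/kg → 0.0205 × 17300 / 9.8 = 36.19 mm
Layer 840–340 hPa: Δp = 500 hPa = 50000 Pa, q̄ = 0.00357 kg/kg → 0.00357 × 50000 / 9.8 = 18.21 mm
Layer 340–250 hPa: Δp = 90 hPa = 9000 Pa, q̄ = 0.00128 kg/kg → 0.00128 × 9000 / 9.8 = 1.18 mm
PW = 36.19 + 18.21 + 1.18 = 55.58 ≈ 55.6 mm.
Rainfall = ε × PW = 0.63 × 55.6 = 35.0 mm.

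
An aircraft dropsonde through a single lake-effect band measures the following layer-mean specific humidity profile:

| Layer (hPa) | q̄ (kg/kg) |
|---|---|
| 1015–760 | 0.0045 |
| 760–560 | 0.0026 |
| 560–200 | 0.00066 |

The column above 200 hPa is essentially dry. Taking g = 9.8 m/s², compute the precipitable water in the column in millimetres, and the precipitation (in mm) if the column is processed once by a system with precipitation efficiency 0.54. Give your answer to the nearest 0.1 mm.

Precipitable water is the column-integrated vapour mass per unit area: PW = (1/g) Σ q̄ Δp, with q in kg/kg and Δp in Pa (1 kg/m² of water = 1 mm).
Layer 1015–760 hPa: Δp = 255 hPa = 25500 Pa, q̄ = 0.0045 kg/kg → 0.0045 × 25500 / 9.8 = 11.71 mm
Layer 760–560 hPa: Δp = 200 hPa = 20000 Pa, q̄ = 0.0026 kg/kg → 0.0026 × 20000 / 9.8 = 5.31 mm
Layer 560–200 hPa: Δp = 360 hPa = 36000 Pa, q̄ = 0.00066 kg/kg → 0.00066 × 36000 / 9.8 = 2.42 mm
PW = 11.71 + 5.31 + 2.42 = 19.44 ≈ 19.4 mm.
Precipitation = ε × PW = 0.54 × 19.4 = 10.5 mm.

PW ≈ 19.4 mm; precipitation ≈ 10.5 mm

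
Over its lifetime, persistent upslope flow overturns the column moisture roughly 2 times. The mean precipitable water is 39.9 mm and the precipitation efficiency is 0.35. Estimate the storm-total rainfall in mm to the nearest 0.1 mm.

Each cycle deposits ε × PW = 0.35 × 39.9 = 13.965 mm.
Over 2 cycles: 2 × 13.965 = 27.9 mm.

rainfall ≈ 27.9 mm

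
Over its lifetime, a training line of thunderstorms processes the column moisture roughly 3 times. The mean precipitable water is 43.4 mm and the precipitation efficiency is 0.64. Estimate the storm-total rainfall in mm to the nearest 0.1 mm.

rainfall ≈ 83.3 mm

Each cycle deposits ε × PW = 0.64 × 43.4 = 27.776 mm.
Over 3 cycles: 3 × 27.776 = 83.3 mm.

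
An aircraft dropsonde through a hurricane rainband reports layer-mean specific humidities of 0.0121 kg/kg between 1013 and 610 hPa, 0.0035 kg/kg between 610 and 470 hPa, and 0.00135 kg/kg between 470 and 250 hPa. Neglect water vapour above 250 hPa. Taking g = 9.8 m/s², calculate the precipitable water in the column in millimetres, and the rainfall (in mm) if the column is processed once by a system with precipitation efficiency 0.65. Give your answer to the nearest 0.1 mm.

Precipitable water is the column-integrated vapour mass per unit area: PW = (1/g) Σ q̄ Δp, with q in kg/kg and Δp in Pa (1 kg/m² of water = 1 mm).
Layer 1013–610 hPa: Δp = 403 hPa = 40300 Pa, q̄ = 0.0121 kg/kg → 0.0121 × 40300 / 9.8 = 49.76 mm
Layer 610–470 hPa: Δp = 140 hPa = 14000 Pa, q̄ = 0.0035 kg/kg → 0.0035 × 14000 / 9.8 = 5.00 mm
Layer 470–250 hPa: Δp = 220 hPa = 22000 Pa, q̄ = 0.00135 kg/kg → 0.00135 × 22000 / 9.8 = 3.03 mm
PW = 49.76 + 5.00 + 3.03 = 57.79 ≈ 57.8 mm.
Rainfall = ε × PW = 0.65 × 57.8 = 37.6 mm.

PW ≈ 57.8 mm; rainfall ≈ 37.6 mm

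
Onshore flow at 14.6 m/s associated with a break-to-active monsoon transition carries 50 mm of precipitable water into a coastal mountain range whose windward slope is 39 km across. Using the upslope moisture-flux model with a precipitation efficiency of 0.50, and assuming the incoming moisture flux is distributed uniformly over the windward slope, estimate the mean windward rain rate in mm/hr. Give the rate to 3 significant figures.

Incoming column moisture flux per unit ridge length: F = V × PW = 14.6 × 50 = 730 mm·m/s.
Spread over the 39 km slope with efficiency ε = 0.50: R = ε·F/W = 0.50 × 730 / 39000 m = 9.359e-03 mm/s.
R = 9.359e-03 × 3600 = 33.7 mm/hr.

R ≈ 33.7 mm/hr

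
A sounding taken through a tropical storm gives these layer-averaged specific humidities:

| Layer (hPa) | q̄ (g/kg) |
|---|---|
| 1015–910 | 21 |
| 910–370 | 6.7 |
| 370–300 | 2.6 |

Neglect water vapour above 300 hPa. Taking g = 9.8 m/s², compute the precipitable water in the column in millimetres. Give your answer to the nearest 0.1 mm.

Precipitable water is the column-integrated vapour mass per unit area: PW = (1/g) Σ q̄ Δp, with q in kg/kg and Δp in Pa (1 kg/m² of water = 1 mm).
Layer 1015–910 hPa: Δp = 105 hPa = 10500 Pa, q̄ = 0.021 kg/kg → 0.021 × 10500 / 9.8 = 22.50 mm
Layer 910–370 hPa: Δp = 540 hPa = 54000 Pa, q̄ = 0.0067 kg/kg → 0.0067 × 54000 / 9.8 = 36.92 mm
Layer 370–300 hPa: Δp = 70 hPa = 7000 Pa, q̄ = 0.0026 kg/kg → 0.0026 × 7000 / 9.8 = 1.86 mm
PW = 22.50 + 36.92 + 1.86 = 61.28 ≈ 61.3 mm.

PW ≈ 61.3 mm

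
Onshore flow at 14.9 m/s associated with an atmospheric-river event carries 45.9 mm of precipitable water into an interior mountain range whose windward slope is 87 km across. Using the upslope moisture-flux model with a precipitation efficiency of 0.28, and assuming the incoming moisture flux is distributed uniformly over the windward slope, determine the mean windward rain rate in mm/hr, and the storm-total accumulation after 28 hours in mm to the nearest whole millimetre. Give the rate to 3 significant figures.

Incoming column moisture flux per unit ridge length: F = V × PW = 14.9 × 45.9 = 683.91 mm·m/s.
Spread over the 87 km slope with efficiency ε = 0.28: R = ε·F/W = 0.28 × 683.91 / 87000 m = 2.201e-03 mm/s.
R = 2.201e-03 × 3600 = 7.92 mm/hr.
Over 28 h: total = 7.92 × 28 = 221.76 ≈ 222 mm.

R ≈ 7.92 mm/hr; total ≈ 222 mm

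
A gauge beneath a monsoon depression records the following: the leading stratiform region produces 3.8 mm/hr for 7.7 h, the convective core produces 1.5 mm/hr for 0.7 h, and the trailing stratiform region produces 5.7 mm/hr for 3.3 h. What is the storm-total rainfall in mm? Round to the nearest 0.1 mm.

Total = Σ Rᵢ Δtᵢ = 3.8 × 7.7 + 1.5 × 0.7 + 5.7 × 3.3
      = 29.26 + 1.05 + 18.81 = 49.1 mm.

total ≈ 49.1 mm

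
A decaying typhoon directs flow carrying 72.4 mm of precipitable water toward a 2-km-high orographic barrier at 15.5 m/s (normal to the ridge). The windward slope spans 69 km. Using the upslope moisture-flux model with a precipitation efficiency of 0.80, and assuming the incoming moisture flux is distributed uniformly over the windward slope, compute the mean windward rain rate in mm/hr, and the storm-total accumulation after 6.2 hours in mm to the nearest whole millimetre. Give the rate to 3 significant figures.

R ≈ 46.8 mm/hr; total ≈ 290 mm

Incoming column moisture flux per unit ridge length: F = V × PW = 15.5 × 72.4 = 1122.2 mm·m/s.
Spread over the 69 km slope with efficiency ε = 0.80: R = ε·F/W = 0.80 × 1122.2 / 69000 m = 1.301e-02 mm/s.
R = 1.301e-02 × 3600 = 46.8 mm/hr.
Over 6.2 h: total = 46.8 × 6.2 = 290.16 ≈ 290 mm.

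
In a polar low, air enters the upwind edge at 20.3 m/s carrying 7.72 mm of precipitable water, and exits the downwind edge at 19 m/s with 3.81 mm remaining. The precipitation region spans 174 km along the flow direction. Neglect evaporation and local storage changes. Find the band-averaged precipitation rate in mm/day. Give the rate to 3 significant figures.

R ≈ 41.9 mm/day

Column moisture flux per unit crosswind length is F = V × PW.
Inflow: F_in = 20.3 × 7.72 = 156.716 mm·m/s
Outflow: F_out = 19 × 3.81 = 72.39 mm·m/s
Steady-state rate R = (F_in − F_out)/L = (156.716 − 72.39) / 174000 m = 4.846e-04 mm/s.
R = 4.846e-04 × 3600 × 24 = 41.9 mm/day.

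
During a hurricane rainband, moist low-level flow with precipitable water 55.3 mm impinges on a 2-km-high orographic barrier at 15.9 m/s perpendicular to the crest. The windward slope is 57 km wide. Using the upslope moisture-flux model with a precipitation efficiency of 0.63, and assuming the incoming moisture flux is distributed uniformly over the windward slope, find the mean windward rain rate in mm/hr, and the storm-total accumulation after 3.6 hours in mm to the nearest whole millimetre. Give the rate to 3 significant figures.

R ≈ 35.0 mm/hr; total ≈ 126 mm

Incoming column moisture flux per unit ridge length: F = V × PW = 15.9 × 55.3 = 879.27 mm·m/s.
Spread over the 57 km slope with efficiency ε = 0.63: R = ε·F/W = 0.63 × 879.27 / 57000 m = 9.718e-03 mm/s.
R = 9.718e-03 × 3600 = 35.0 mm/hr.
Over 3.6 h: total = 35.0 × 3.6 = 126 mm.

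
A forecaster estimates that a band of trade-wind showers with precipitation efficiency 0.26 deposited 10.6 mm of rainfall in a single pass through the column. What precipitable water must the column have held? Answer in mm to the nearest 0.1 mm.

PW ≈ 40.8 mm

PW = rainfall / ε = 10.6 / 0.26 = 40.8 mm.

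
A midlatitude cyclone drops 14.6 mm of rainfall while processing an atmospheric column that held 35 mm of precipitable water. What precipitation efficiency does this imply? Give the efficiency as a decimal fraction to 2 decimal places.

ε = rainfall / PW = 14.6 / 35 = 0.42.

ε ≈ 0.42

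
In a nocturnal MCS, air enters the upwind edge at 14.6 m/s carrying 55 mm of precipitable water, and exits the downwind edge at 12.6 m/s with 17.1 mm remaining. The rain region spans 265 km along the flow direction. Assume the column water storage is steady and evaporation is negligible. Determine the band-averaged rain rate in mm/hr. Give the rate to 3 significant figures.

Column moisture flux per unit crosswind length is F = V × PW.
Inflow: F_in = 14.6 × 55 = 803 mm·m/s
Outflow: F_out = 12.6 × 17.1 = 215.46 mm·m/s
Steady-state rate R = (F_in − F_out)/L = (803 − 215.46) / 265000 m = 2.217e-03 mm/s.
R = 2.217e-03 × 3600 = 7.98 mm/hr.

R ≈ 7.98 mm/hr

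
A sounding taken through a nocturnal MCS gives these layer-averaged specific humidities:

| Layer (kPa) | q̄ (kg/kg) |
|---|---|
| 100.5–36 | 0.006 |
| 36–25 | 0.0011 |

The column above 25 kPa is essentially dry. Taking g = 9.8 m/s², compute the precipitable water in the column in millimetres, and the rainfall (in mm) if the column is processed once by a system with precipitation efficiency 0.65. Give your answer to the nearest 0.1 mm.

Precipitable water is the column-integrated vapour mass per unit area: PW = (1/g) Σ q̄ Δp, with q in kg/kg and Δp in Pa (1 kg/m² of water = 1 mm).
Layer 100.5–36 kPa: Δp = 645 hPa = 64500 Pa, q̄ = 0.006 kg/kg → 0.006 × 64500 / 9.8 = 39.49 mm
Layer 36–25 kPa: Δp = 110 hPa = 11000 Pa, q̄ = 0.0011 kg/kg → 0.0011 × 11000 / 9.8 = 1.23 mm
PW = 39.49 + 1.23 = 40.72 ≈ 40.7 mm.
Rainfall = ε × PW = 0.65 × 40.7 = 26.5 mm.

PW ≈ 40.7 mm; rainfall ≈ 26.5 mm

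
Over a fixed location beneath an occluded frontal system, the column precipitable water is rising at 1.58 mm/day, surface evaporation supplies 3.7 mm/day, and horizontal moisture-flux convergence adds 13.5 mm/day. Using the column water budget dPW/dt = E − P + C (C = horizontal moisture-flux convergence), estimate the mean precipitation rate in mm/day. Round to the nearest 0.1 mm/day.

P ≈ 15.6 mm/day

dPW/dt = +1.58 mm/day.
P = E + C − dPW/dt = 3.7 + (13.5) − (+1.58) = 15.6 mm/day.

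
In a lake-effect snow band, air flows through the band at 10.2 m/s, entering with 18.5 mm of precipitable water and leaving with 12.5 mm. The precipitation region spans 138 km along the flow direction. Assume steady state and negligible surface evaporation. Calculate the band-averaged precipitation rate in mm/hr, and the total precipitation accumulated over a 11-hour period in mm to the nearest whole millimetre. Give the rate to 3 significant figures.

Column moisture flux per unit crosswind length is F = V × PW.
Inflow: F_in = 10.2 × 18.5 = 188.7 mm·m/s
Outflow: F_out = 10.2 × 12.5 = 127.5 mm·m/s
Steady-state rate R = (F_in − F_out)/L = (188.7 − 127.5) / 138000 m = 4.435e-04 mm/s.
R = 4.435e-04 × 3600 = 1.60 mm/hr.
Over 11 h: total = 1.60 × 11 = 17.6 ≈ 18 mm.

R ≈ 1.60 mm/hr; total ≈ 18 mm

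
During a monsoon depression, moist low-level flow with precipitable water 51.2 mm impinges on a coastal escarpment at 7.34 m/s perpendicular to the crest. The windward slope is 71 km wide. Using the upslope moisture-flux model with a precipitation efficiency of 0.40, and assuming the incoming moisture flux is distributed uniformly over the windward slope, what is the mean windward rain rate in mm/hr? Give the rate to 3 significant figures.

R ≈ 7.62 mm/hr

Incoming column moisture flux per unit ridge length: F = V × PW = 7.34 × 51.2 = 375.808 mm·m/s.
Spread over the 71 km slope with efficiency ε = 0.40: R = ε·F/W = 0.40 × 375.808 / 71000 m = 2.117e-03 mm/s.
R = 2.117e-03 × 3600 = 7.62 mm/hr.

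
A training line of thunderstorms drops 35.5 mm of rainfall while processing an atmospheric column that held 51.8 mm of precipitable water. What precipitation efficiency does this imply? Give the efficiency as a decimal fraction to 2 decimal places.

ε = rainfall / PW = 35.5 / 51.8 = 0.69.

ε ≈ 0.69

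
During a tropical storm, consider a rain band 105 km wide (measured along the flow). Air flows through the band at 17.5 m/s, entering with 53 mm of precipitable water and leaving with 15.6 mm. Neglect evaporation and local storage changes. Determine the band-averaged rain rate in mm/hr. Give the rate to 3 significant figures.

Column moisture flux per unit crosswind length is F = V × PW.
Inflow: F_in = 17.5 × 53 = 927.5 mm·m/s
Outflow: F_out = 17.5 × 15.6 = 273 mm·m/s
Steady-state rate R = (F_in − F_out)/L = (927.5 − 273) / 105000 m = 6.233e-03 mm/s.
R = 6.233e-03 × 3600 = 22.4 mm/hr.

R ≈ 22.4 mm/hr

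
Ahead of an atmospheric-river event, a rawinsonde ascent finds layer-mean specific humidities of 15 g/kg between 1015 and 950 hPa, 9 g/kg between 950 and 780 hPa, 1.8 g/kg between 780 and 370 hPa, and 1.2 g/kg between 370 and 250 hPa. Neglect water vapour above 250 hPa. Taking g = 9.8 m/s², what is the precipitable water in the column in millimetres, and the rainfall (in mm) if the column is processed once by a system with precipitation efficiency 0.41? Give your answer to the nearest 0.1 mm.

Precipitable water is the column-integrated vapour mass per unit area: PW = (1/g) Σ q̄ Δp, with q in kg/kg and Δp in Pa (1 kg/m² of water = 1 mm).
Layer 1015–950 hPa: Δp = 65 hPa = 6500 Pa, q̄ = 0.015 kg/kg → 0.015 × 6500 / 9.8 = 9.95 mm
Layer 950–780 hPa: Δp = 170 hPa = 17000 Pa, q̄ = 0.009 kg/kg → 0.009 × 17000 / 9.8 = 15.61 mm
Layer 780–370 hPa: Δp = 410 hPa = 41000 Pa, q̄ = 0.0018 kg/kg → 0.0018 × 41000 / 9.8 = 7.53 mm
Layer 370–250 hPa: Δp = 120 hPa = 12000 Pa, q̄ = 0.0012 kg/kg → 0.0012 × 12000 / 9.8 = 1.47 mm
PW = 9.95 + 15.61 + 7.53 + 1.47 = 34.56 ≈ 34.6 mm.
Rainfall = ε × PW = 0.41 × 34.6 = 14.2 mm.

PW ≈ 34.6 mm; rainfall ≈ 14.2 mm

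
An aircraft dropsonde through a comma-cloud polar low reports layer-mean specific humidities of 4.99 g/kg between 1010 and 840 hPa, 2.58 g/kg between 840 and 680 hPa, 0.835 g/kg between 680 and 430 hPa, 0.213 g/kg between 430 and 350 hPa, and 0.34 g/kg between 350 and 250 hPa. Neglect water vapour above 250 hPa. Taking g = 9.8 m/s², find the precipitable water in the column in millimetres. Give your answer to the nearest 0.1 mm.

PW ≈ 15.5 mm

Precipitable water is the column-integrated vapour mass per unit area: PW = (1/g) Σ q̄ Δp, with q in kg/kg and Δp in Pa (1 kg/m² of water = 1 mm).
Layer 1010–840 hPa: Δp = 170 hPa = 17000 Pa, q̄ = 0.00499 kg/kg → 0.00499 × 17000 / 9.8 = 8.66 mm
Layer 840–680 hPa: Δp = 160 hPa = 16000 Pa, q̄ = 0.00258 kg/kg → 0.00258 × 16000 / 9.8 = 4.21 mm
Layer 680–430 hPa: Δp = 250 hPa = 25000 Pa, q̄ = 0.000835 kg/kg → 0.000835 × 25000 / 9.8 = 2.13 mm
Layer 430–350 hPa: Δp = 80 hPa = 8000 Pa, q̄ = 0.000213 kg/kg → 0.000213 × 8000 / 9.8 = 0.17 mm
Layer 350–250 hPa: Δp = 100 hPa = 10000 Pa, q̄ = 0.00034 kg/kg → 0.00034 × 10000 / 9.8 = 0.35 mm
PW = 8.66 + 4.21 + 2.13 + 0.17 + 0.35 = 15.52 ≈ 15.5 mm.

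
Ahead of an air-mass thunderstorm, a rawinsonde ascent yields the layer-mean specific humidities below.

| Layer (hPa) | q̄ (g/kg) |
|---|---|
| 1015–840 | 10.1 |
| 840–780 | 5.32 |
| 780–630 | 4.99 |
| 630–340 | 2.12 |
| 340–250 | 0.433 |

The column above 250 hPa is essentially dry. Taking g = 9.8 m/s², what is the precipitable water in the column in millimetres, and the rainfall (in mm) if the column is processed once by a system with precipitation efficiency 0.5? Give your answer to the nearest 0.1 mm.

PW ≈ 35.6 mm; rainfall ≈ 17.8 mm

Precipitable water is the column-integrated vapour mass per unit area: PW = (1/g) Σ q̄ Δp, with q in kg/kg and Δp in Pa (1 kg/m² of water = 1 mm).
Layer 1015–840 hPa: Δp = 175 hPa = 17500 Pa, q̄ = 0.0101 kg/kg → 0.0101 × 17500 / 9.8 = 18.04 mm
Layer 840–780 hPa: Δp = 60 hPa = 6000 Pa, q̄ = 0.00532 kg/kg → 0.00532 × 6000 / 9.8 = 3.26 mm
Layer 780–630 hPa: Δp = 150 hPa = 15000 Pa, q̄ = 0.00499 kg/kg → 0.00499 × 15000 / 9.8 = 7.64 mm
Layer 630–340 hPa: Δp = 290 hPa = 29000 Pa, q̄ = 0.00212 kg/kg → 0.00212 × 29000 / 9.8 = 6.27 mm
Layer 340–250 hPa: Δp = 90 hPa = 9000 Pa, q̄ = 0.000433 kg/kg → 0.000433 × 9000 / 9.8 = 0.40 mm
PW = 18.04 + 3.26 + 7.64 + 6.27 + 0.40 = 35.61 ≈ 35.6 mm.
Rainfall = ε × PW = 0.5 × 35.6 = 17.8 mm.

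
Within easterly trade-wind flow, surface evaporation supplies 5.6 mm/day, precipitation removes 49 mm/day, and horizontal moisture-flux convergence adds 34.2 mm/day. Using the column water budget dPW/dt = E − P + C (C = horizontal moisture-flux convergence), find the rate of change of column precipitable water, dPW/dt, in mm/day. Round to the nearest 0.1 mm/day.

dPW/dt = E − P + C = 5.6 − 49 + (34.2) = -9.2 mm/day.

dPW/dt ≈ -9.2 mm/day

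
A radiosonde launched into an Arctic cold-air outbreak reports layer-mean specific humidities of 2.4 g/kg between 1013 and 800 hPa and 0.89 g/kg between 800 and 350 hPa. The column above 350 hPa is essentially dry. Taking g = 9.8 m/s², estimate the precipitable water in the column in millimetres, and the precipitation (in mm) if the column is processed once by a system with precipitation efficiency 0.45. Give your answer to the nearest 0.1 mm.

Precipitable water is the column-integrated vapour mass per unit area: PW = (1/g) Σ q̄ Δp, with q in kg/kg and Δp in Pa (1 kg/m² of water = 1 mm).
Layer 1013–800 hPa: Δp = 213 hPa = 21300 Pa, q̄ = 0.0024 kg/kg → 0.0024 × 21300 / 9.8 = 5.22 mm
Layer 800–350 hPa: Δp = 450 hPa = 45000 Pa, q̄ = 0.00089 kg/kg → 0.00089 × 45000 / 9.8 = 4.09 mm
PW = 5.22 + 4.09 = 9.31 ≈ 9.3 mm.
Precipitation = ε × PW = 0.45 × 9.3 = 4.2 mm.

PW ≈ 9.3 mm; precipitation ≈ 4.2 mm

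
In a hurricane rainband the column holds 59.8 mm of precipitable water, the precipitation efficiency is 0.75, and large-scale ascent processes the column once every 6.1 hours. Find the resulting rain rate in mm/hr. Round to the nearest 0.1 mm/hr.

R ≈ 7.4 mm/hr

Each overturning extracts ε × PW = 0.75 × 59.8 = 44.85 mm.
Rate = ε·PW / τ = 44.85 / 6.1 h = 7.4 mm/hr.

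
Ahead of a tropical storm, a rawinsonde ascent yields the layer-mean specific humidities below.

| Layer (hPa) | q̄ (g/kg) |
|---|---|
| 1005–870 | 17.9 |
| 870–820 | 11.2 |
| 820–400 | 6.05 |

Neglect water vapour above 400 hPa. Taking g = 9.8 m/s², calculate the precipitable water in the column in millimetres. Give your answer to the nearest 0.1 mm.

Precipitable water is the column-integrated vapour mass per unit area: PW = (1/g) Σ q̄ Δp, with q in kg/kg and Δp in Pa (1 kg/m² of water = 1 mm).
Layer 1005–870 hPa: Δp = 135 hPa = 13500 Pa, q̄ = 0.0179 kg/kg → 0.0179 × 13500 / 9.8 = 24.66 mm
Layer 870–820 hPa: Δp = 50 hPa = 5000 Pa, q̄ = 0.0112 kg/kg → 0.0112 × 5000 / 9.8 = 5.71 mm
Layer 820–400 hPa: Δp = 420 hPa = 42000 Pa, q̄ = 0.00605 kg/kg → 0.00605 × 42000 / 9.8 = 25.93 mm
PW = 24.66 + 5.71 + 25.93 = 56.30 ≈ 56.3 mm.

PW ≈ 56.3 mm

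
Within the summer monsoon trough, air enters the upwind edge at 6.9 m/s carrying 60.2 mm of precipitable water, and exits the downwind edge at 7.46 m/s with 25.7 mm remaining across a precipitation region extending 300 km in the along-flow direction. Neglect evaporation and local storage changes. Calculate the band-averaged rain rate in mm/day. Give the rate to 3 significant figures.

R ≈ 64.4 mm/day

Column moisture flux per unit crosswind length is F = V × PW.
Inflow: F_in = 6.9 × 60.2 = 415.38 mm·m/s
Outflow: F_out = 7.46 × 25.7 = 191.722 mm·m/s
Steady-state rate R = (F_in − F_out)/L = (415.38 − 191.722) / 300000 m = 7.455e-04 mm/s.
R = 7.455e-04 × 3600 × 24 = 64.4 mm/day.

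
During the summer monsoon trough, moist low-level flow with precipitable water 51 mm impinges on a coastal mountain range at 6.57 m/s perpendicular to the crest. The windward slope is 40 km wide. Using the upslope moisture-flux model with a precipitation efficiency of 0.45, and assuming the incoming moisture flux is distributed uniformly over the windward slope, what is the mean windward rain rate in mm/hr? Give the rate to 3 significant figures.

Incoming column moisture flux per unit ridge length: F = V × PW = 6.57 × 51 = 335.07 mm·m/s.
Spread over the 40 km slope with efficiency ε = 0.45: R = ε·F/W = 0.45 × 335.07 / 40000 m = 3.770e-03 mm/s.
R = 3.770e-03 × 3600 = 13.6 mm/hr.

R ≈ 13.6 mm/hr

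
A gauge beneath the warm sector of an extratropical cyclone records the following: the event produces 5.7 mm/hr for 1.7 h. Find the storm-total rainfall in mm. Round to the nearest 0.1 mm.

total ≈ 9.7 mm

Total = Σ Rᵢ Δtᵢ = 5.7 × 1.7
      = 9.69 = 9.7 mm.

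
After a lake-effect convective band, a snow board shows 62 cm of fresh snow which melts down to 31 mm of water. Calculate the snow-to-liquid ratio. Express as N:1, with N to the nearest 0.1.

ratio ≈ 20.0

Ratio = snow depth / SWE = 620 mm / 31 mm = 20.0, i.e. 20.0:1.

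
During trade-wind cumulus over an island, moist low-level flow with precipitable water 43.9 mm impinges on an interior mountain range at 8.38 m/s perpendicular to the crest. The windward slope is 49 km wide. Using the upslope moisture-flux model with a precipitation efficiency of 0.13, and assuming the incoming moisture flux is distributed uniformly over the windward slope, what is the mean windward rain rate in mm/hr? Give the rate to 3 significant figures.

R ≈ 3.51 mm/hr

Incoming column moisture flux per unit ridge length: F = V × PW = 8.38 × 43.9 = 367.882 mm·m/s.
Spread over the 49 km slope with efficiency ε = 0.13: R = ε·F/W = 0.13 × 367.882 / 49000 m = 9.760e-04 mm/s.
R = 9.760e-04 × 3600 = 3.51 mm/hr.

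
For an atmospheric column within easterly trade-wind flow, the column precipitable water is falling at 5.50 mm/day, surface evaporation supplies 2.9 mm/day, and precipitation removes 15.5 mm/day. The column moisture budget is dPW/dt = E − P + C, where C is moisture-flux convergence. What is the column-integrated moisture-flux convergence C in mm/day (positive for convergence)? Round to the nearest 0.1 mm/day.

dPW/dt = -5.50 mm/day.
C = dPW/dt − E + P = (-5.50) − 2.9 + 15.5 = 7.1 mm/day.

C ≈ 7.1 mm/day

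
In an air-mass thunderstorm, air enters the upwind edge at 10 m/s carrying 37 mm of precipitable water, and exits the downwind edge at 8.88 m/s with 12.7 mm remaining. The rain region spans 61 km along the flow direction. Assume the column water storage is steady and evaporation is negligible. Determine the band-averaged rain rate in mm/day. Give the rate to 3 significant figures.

Column moisture flux per unit crosswind length is F = V × PW.
Inflow: F_in = 10 × 37 = 370 mm·m/s
Outflow: F_out = 8.88 × 12.7 = 112.776 mm·m/s
Steady-state rate R = (F_in − F_out)/L = (370 − 112.776) / 61000 m = 4.217e-03 mm/s.
R = 4.217e-03 × 3600 × 24 = 364 mm/day.

R ≈ 364 mm/day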